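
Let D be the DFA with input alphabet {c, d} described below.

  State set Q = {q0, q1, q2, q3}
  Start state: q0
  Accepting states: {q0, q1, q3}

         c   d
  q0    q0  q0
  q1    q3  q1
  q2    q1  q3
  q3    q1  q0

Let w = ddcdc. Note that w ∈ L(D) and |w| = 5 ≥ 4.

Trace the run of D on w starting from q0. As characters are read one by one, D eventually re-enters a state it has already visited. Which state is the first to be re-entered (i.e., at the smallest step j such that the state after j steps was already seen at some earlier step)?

q0

Run of D on w = d d c d c:
  step 0: q0  (start)
  step 1: q0  (read d: q0→q0)   ← first repeat (q0 seen earlier)
  step 2: q0  (read d: q0→q0)
  step 3: q0  (read c: q0→q0)
  step 4: q0  (read d: q0→q0)
  step 5: q0  (read c: q0→q0)

The earliest repeat is at step j = 1: D is in q0, which it already visited at step i = 0.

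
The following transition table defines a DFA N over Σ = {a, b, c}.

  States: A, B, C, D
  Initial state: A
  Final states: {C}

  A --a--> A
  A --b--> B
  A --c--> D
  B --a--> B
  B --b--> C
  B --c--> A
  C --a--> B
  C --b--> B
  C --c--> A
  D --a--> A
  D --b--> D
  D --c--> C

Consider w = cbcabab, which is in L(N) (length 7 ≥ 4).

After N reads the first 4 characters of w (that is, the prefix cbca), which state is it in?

B

State sequence: A -c-> D -b-> D -c-> C -a-> B

After reading 4 characters, N is in state B.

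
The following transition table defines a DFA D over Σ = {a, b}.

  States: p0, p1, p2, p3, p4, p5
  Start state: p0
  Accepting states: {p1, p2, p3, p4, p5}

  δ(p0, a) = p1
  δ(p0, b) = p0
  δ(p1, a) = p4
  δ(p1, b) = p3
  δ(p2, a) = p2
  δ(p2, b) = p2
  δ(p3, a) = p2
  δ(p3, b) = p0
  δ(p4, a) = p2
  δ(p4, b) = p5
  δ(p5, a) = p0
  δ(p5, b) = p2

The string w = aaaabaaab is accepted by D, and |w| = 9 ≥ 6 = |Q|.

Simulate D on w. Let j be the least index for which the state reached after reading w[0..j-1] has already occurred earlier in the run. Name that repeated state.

p2

Run of D on w = a a a a b a a a b:
  step 0: p0  (start)
  step 1: p1  (read a: p0→p1)
  step 2: p4  (read a: p1→p4)
  step 3: p2  (read a: p4→p2)
  step 4: p2  (read a: p2→p2)   ← first repeat (p2 seen earlier)
  step 5: p2  (read b: p2→p2)
  step 6: p2  (read a: p2→p2)
  step 7: p2  (read a: p2→p2)
  step 8: p2  (read a: p2→p2)
  step 9: p2  (read b: p2→p2)

The earliest repeat is at step j = 4: D is in p2, which it already visited at step i = 3.
Pumping length from the standard proof: p = 6 (the number of states). The repeated state found above gives |xy| = j ≤ 6 and |y| = j − i ≥ 1.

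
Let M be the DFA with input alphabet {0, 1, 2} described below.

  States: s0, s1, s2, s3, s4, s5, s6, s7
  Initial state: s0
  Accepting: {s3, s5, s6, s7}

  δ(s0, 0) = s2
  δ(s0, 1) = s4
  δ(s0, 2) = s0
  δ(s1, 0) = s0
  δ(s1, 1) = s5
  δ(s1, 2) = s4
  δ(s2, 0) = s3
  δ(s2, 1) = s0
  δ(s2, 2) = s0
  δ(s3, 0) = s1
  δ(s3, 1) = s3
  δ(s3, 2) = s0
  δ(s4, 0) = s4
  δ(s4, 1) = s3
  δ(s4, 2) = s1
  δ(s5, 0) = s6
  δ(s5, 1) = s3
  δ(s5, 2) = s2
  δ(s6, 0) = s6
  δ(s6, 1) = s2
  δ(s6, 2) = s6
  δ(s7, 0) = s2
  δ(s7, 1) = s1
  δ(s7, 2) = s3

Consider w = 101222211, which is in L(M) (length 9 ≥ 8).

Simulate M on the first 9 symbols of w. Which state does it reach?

s3

State sequence: s0 -1-> s4 -0-> s4 -1-> s3 -2-> s0 -2-> s0 -2-> s0 -2-> s0 -1-> s4 -1-> s3

After reading 9 characters, M is in state s3.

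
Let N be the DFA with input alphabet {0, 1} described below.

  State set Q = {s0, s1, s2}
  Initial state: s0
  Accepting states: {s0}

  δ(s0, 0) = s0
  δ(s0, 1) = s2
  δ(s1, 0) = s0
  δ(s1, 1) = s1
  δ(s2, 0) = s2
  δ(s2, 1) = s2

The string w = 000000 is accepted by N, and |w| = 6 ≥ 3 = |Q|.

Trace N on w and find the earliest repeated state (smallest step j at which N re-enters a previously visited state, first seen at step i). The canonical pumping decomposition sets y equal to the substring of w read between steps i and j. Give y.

0

State sequence: s0 -0-> s0 -0-> s0 -0-> s0 -0-> s0 -0-> s0 -0-> s0
First repeat at step 1: s0 was already visited.

So i = 0, j = 1, giving x = w[0:0] = ε, y = w[0:1] = 0, z = w[1:6] = 00000.
Check: |xy| = 1 ≤ 3 and |y| = 1 ≥ 1. Reading y takes N from s0 back to s0, so every xyⁱz is accepted.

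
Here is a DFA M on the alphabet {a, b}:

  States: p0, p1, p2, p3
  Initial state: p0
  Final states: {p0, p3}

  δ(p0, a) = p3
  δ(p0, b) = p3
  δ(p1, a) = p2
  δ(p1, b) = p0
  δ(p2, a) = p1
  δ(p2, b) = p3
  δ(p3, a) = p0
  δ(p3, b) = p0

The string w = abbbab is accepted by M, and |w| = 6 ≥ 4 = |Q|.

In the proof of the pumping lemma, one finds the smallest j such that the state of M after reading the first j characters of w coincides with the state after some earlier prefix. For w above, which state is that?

Run of M on w = a b b b a b:
  step 0: p0  (start)
  step 1: p3  (read a: p0→p3)
  step 2: p0  (read b: p3→p0)   ← first repeat (p0 seen earlier)
  step 3: p3  (read b: p0→p3)
  step 4: p0  (read b: p3→p0)
  step 5: p3  (read a: p0→p3)
  step 6: p0  (read b: p3→p0)

The earliest repeat is at step j = 2: M is in p0, which it already visited at step i = 0.

p0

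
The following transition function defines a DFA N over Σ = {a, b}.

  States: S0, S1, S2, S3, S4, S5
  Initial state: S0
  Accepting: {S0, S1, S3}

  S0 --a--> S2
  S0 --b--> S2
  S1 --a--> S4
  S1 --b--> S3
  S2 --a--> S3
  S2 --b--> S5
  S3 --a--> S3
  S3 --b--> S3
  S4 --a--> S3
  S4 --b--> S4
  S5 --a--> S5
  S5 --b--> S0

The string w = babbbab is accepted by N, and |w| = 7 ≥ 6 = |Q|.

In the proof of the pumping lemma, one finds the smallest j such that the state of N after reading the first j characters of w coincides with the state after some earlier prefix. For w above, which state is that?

S3

State sequence: S0 -b-> S2 -a-> S3 -b-> S3 -b-> S3 -b-> S3 -a-> S3 -b-> S3
First repeat at step 3: S3 was already visited.

The earliest repeat is at step j = 3: N is in S3, which it already visited at step i = 2.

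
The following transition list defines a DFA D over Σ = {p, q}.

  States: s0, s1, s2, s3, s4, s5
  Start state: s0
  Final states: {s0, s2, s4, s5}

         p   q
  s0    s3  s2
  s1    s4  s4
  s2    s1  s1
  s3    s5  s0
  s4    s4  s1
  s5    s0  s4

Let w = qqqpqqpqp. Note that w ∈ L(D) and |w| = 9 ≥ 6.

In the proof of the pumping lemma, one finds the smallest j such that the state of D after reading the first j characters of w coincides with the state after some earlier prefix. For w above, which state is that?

s4

State sequence: s0 -q-> s2 -q-> s1 -q-> s4 -p-> s4 -q-> s1 -q-> s4 -p-> s4 -q-> s1 -p-> s4
First repeat at step 4: s4 was already visited.

The earliest repeat is at step j = 4: D is in s4, which it already visited at step i = 3.
With |Q| = 6, pigeonhole forces a state repeat no later than step 6; the substring read between the first and second visits to that state can be pumped.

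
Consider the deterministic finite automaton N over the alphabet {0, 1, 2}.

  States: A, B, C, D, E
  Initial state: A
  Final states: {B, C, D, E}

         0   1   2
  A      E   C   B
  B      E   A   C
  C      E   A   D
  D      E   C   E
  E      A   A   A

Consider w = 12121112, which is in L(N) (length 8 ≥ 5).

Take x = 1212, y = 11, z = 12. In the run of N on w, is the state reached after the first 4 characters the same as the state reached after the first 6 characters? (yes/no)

no

State sequence: A -1-> C -2-> D -1-> C -2-> D -1-> C -1-> A

After x (step 4): D. After xy (step 6): A.
They differ (D ≠ A), so y is not a cycle from the state after x; this split is not the one the pumping-lemma construction produces, and pumping y need not keep the string in L(N).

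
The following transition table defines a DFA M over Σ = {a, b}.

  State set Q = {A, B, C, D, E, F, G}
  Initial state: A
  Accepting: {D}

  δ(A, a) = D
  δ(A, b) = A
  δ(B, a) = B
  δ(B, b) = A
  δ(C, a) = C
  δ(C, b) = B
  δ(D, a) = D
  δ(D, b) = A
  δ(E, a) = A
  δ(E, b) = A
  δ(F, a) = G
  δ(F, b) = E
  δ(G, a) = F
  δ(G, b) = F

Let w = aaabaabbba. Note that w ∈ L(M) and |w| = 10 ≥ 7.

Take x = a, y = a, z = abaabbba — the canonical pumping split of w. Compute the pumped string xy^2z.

xy^2z = a·a·a·abaabbba = aaaabaabbba.
Reading y = a takes M from D back to D, so after x·y·y the machine is still in D, and z then leads to the accepting state D. Hence aaaabaabbba ∈ L(M).

aaaabaabbba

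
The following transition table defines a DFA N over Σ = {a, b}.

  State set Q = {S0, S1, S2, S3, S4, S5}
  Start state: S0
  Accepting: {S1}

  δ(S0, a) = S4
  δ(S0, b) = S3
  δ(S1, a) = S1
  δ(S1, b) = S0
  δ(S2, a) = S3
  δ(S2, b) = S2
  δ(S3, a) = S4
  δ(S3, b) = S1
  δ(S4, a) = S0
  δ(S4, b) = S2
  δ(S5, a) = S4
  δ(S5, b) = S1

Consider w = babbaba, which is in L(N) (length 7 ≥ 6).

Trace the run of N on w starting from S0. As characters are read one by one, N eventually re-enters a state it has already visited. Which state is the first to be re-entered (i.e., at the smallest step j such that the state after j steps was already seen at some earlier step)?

S2

Run of N on w = b a b b a b a:
  step 0: S0  (start)
  step 1: S3  (read b: S0→S3)
  step 2: S4  (read a: S3→S4)
  step 3: S2  (read b: S4→S2)
  step 4: S2  (read b: S2→S2)   ← first repeat (S2 seen earlier)
  step 5: S3  (read a: S2→S3)
  step 6: S1  (read b: S3→S1)
  step 7: S1  (read a: S1→S1)

The earliest repeat is at step j = 4: N is in S2, which it already visited at step i = 3.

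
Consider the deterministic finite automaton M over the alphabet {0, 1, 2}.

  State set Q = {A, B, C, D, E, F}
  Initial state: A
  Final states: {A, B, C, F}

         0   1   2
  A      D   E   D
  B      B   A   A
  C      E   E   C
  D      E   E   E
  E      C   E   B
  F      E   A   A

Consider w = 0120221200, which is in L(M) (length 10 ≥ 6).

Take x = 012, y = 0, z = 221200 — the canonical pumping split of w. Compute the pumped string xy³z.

012000221200

xy^3z = 012·0·0·0·221200 = 012000221200.
Reading y = 0 takes M from B back to B, so after x·y·y·y the machine is still in B, and z then leads to the accepting state B. Hence 012000221200 ∈ L(M).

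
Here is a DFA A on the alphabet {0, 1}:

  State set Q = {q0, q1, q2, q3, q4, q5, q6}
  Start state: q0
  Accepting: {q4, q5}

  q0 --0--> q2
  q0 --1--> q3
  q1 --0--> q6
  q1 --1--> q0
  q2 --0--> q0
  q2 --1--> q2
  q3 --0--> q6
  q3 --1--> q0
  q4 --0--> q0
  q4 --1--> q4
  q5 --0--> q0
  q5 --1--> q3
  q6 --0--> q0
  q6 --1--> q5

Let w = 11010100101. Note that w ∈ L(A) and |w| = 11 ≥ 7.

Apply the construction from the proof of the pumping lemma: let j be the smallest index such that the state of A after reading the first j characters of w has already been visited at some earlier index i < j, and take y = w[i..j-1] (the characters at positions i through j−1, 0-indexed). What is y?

Run of A on w = 1 1 0 1 0 1 0 0 1 0 1:
  step 0: q0  (start)
  step 1: q3  (read 1: q0→q3)
  step 2: q0  (read 1: q3→q0)   ← first repeat (q0 seen earlier)
  step 3: q2  (read 0: q0→q2)
  step 4: q2  (read 1: q2→q2)
  step 5: q0  (read 0: q2→q0)
  step 6: q3  (read 1: q0→q3)
  step 7: q6  (read 0: q3→q6)
  step 8: q0  (read 0: q6→q0)
  step 9: q3  (read 1: q0→q3)
  step 10: q6  (read 0: q3→q6)
  step 11: q5  (read 1: q6→q5)

So i = 0, j = 2, giving x = w[0:0] = ε, y = w[0:2] = 11, z = w[2:11] = 010100101.
Check: |xy| = 2 ≤ 7 and |y| = 2 ≥ 1. Reading y takes A from q0 back to q0, so every xyⁱz is accepted.
The DFA has 7 states, so the proof of the pumping lemma guarantees a repeated state among the first 7+1 visited; the segment between the two visits is the pumpable y.

11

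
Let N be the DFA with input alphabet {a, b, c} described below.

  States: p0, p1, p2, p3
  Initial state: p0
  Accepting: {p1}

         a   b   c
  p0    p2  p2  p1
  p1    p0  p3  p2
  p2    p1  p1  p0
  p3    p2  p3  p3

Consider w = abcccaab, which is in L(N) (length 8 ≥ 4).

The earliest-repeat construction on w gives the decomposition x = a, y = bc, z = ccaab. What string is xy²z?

xy^2z = a·bc·bc·ccaab = abcbcccaab.
Reading y = bc takes N from p2 back to p2, so after x·y·y the machine is still in p2, and z then leads to the accepting state p1. Hence abcbcccaab ∈ L(N).

abcbcccaab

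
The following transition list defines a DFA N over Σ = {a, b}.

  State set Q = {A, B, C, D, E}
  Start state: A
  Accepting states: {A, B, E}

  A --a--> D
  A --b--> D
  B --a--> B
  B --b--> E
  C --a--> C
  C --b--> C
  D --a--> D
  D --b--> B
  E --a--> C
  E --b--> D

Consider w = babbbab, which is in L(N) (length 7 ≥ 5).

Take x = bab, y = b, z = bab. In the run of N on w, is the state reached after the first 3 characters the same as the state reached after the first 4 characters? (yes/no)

no

State sequence: A -b-> D -a-> D -b-> B -b-> E

After x (step 3): B. After xy (step 4): E.
They differ (B ≠ E), so y is not a cycle from the state after x; this split is not the one the pumping-lemma construction produces, and pumping y need not keep the string in L(N).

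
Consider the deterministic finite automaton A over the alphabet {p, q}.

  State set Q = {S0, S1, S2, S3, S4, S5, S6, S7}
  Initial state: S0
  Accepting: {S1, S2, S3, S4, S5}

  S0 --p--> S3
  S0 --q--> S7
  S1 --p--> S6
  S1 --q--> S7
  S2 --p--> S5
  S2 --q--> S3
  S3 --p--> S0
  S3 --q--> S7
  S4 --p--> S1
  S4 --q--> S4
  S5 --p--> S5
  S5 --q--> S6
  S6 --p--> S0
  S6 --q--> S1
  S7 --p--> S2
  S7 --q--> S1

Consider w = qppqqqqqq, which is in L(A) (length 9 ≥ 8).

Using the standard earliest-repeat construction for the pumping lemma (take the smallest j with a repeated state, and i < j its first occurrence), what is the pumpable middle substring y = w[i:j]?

State sequence: S0 -q-> S7 -p-> S2 -p-> S5 -q-> S6 -q-> S1 -q-> S7 -q-> S1 -q-> S7 -q-> S1
First repeat at step 6: S7 was already visited.

So i = 1, j = 6, giving x = w[0:1] = q, y = w[1:6] = ppqqq, z = w[6:9] = qqq.
Check: |xy| = 6 ≤ 8 and |y| = 5 ≥ 1. Reading y takes A from S7 back to S7, so every xyⁱz is accepted.
With |Q| = 8, pigeonhole forces a state repeat no later than step 8; the substring read between the first and second visits to that state can be pumped.

ppqqq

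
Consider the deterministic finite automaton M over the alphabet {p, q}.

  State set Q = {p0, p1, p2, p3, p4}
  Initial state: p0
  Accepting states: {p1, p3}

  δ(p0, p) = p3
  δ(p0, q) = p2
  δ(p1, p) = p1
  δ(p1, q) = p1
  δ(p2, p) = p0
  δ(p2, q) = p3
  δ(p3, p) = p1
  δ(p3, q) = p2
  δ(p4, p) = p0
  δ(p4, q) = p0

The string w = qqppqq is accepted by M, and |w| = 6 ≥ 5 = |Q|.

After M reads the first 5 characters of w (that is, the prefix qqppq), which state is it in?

p1

Run of M on the first 5 characters of w = q q p p q:
  step 0: p0  (start)
  step 1: p2  (read q: p0→p2)
  step 2: p3  (read q: p2→p3)
  step 3: p1  (read p: p3→p1)
  step 4: p1  (read p: p1→p1)
  step 5: p1  (read q: p1→p1)

After reading 5 characters, M is in state p1.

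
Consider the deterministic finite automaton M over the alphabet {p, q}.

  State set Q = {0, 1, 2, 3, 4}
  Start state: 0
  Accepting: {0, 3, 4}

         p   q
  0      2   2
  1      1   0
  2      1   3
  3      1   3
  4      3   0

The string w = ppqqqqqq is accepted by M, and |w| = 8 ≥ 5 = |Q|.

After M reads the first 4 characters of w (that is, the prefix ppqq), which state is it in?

Run of M on the first 4 characters of w = p p q q:
  step 0: 0  (start)
  step 1: 2  (read p: 0→2)
  step 2: 1  (read p: 2→1)
  step 3: 0  (read q: 1→0)
  step 4: 2  (read q: 0→2)

After reading 4 characters, M is in state 2.
(This kind of state-tracing is the core of the pumping-lemma construction: with 5 states, pigeonhole forces a repeat within the first 5 steps.)

2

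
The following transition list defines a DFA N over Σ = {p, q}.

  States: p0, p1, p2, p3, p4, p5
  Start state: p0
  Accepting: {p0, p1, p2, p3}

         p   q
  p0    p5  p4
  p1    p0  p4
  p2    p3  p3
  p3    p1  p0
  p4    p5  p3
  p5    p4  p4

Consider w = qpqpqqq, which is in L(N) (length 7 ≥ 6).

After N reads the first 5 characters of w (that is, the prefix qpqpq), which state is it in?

p4

State sequence: p0 -q-> p4 -p-> p5 -q-> p4 -p-> p5 -q-> p4

After reading 5 characters, N is in state p4.
(This kind of state-tracing is the core of the pumping-lemma construction: with 6 states, pigeonhole forces a repeat within the first 6 steps.)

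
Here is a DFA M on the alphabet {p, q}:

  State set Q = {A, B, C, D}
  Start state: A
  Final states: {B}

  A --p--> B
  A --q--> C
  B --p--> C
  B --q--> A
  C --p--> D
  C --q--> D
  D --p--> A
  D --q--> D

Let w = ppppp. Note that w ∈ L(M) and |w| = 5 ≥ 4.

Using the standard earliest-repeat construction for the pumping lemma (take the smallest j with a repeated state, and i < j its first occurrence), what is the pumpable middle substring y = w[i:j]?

State sequence: A -p-> B -p-> C -p-> D -p-> A -p-> B
First repeat at step 4: A was already visited.

So i = 0, j = 4, giving x = w[0:0] = ε, y = w[0:4] = pppp, z = w[4:5] = p.
Check: |xy| = 4 ≤ 4 and |y| = 4 ≥ 1. Reading y takes M from A back to A, so every xyⁱz is accepted.
Since M has 4 states, any run of length ≥ 4 visits 4+1 states, so by pigeonhole some state repeats within the first 4 steps — that repeat gives the pumpable loop.

pppp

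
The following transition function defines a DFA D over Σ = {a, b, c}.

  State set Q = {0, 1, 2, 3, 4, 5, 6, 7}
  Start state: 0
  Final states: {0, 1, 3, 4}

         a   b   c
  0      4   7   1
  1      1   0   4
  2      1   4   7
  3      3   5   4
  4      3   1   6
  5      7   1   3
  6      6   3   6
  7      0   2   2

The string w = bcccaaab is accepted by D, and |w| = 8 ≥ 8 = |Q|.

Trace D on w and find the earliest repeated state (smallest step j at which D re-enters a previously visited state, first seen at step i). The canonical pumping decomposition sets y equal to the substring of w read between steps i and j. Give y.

State sequence: 0 -b-> 7 -c-> 2 -c-> 7 -c-> 2 -a-> 1 -a-> 1 -a-> 1 -b-> 0
First repeat at step 3: 7 was already visited.

So i = 1, j = 3, giving x = w[0:1] = b, y = w[1:3] = cc, z = w[3:8] = caaab.
Check: |xy| = 3 ≤ 8 and |y| = 2 ≥ 1. Reading y takes D from 7 back to 7, so every xyⁱz is accepted.
With |Q| = 8, pigeonhole forces a state repeat no later than step 8; the substring read between the first and second visits to that state can be pumped.

cc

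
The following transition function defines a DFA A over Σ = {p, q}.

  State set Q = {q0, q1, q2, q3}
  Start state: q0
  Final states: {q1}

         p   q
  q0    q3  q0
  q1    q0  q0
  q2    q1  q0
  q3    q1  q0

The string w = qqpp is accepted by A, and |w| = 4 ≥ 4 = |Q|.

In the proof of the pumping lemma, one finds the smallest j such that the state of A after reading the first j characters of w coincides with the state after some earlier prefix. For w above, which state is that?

Run of A on w = q q p p:
  step 0: q0  (start)
  step 1: q0  (read q: q0→q0)   ← first repeat (q0 seen earlier)
  step 2: q0  (read q: q0→q0)
  step 3: q3  (read p: q0→q3)
  step 4: q1  (read p: q3→q1)

The earliest repeat is at step j = 1: A is in q0, which it already visited at step i = 0.
Since A has 4 states, any run of length ≥ 4 visits 4+1 states, so by pigeonhole some state repeats within the first 4 steps — that repeat gives the pumpable loop.

q0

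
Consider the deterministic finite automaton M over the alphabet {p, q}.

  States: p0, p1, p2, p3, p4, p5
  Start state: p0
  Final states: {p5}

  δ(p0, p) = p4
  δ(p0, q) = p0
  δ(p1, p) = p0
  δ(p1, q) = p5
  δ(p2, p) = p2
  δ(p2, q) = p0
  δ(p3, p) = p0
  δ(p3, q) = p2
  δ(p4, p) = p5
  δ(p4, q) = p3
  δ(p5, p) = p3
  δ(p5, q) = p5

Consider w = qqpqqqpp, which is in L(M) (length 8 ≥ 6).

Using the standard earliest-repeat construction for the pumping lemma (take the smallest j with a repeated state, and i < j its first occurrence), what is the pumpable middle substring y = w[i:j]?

q

State sequence: p0 -q-> p0 -q-> p0 -p-> p4 -q-> p3 -q-> p2 -q-> p0 -p-> p4 -p-> p5
First repeat at step 1: p0 was already visited.

So i = 0, j = 1, giving x = w[0:0] = ε, y = w[0:1] = q, z = w[1:8] = qpqqqpp.
Check: |xy| = 1 ≤ 6 and |y| = 1 ≥ 1. Reading y takes M from p0 back to p0, so every xyⁱz is accepted.
With |Q| = 6, pigeonhole forces a state repeat no later than step 6; the substring read between the first and second visits to that state can be pumped.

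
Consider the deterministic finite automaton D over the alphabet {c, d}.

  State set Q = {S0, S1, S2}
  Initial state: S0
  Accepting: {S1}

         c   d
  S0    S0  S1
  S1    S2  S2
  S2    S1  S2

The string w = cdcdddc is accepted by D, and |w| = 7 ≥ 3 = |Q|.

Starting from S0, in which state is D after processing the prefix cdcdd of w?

S2

Run of D on the first 5 characters of w = c d c d d:
  step 0: S0  (start)
  step 1: S0  (read c: S0→S0)
  step 2: S1  (read d: S0→S1)
  step 3: S2  (read c: S1→S2)
  step 4: S2  (read d: S2→S2)
  step 5: S2  (read d: S2→S2)

After reading 5 characters, D is in state S2.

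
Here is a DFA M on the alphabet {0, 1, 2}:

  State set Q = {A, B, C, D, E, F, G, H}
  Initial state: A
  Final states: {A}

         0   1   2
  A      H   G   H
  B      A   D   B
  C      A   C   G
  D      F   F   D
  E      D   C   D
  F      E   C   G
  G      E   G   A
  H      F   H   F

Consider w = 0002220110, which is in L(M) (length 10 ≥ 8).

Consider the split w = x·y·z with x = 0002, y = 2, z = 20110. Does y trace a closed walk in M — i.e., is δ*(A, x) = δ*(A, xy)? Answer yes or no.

yes

Run of M on the first 5 characters of w = 0 0 0 2 2:
  step 0: A  (start)
  step 1: H  (read 0: A→H)
  step 2: F  (read 0: H→F)
  step 3: E  (read 0: F→E)
  step 4: D  (read 2: E→D)
  step 5: D  (read 2: D→D)

After x (step 4): D. After xy (step 5): D.
They match, so y = 2 drives M around a cycle from D back to itself; pumping y any number of times keeps M in D before reading z, and xyⁱz ∈ L(M) for every i ≥ 0.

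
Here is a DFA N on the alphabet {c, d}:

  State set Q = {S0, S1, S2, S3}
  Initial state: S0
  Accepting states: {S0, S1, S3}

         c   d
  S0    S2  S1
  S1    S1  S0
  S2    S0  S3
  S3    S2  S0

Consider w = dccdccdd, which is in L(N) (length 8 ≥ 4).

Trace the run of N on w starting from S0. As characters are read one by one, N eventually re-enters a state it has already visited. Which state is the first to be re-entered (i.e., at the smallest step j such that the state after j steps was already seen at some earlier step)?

Run of N on w = d c c d c c d d:
  step 0: S0  (start)
  step 1: S1  (read d: S0→S1)
  step 2: S1  (read c: S1→S1)   ← first repeat (S1 seen earlier)
  step 3: S1  (read c: S1→S1)
  step 4: S0  (read d: S1→S0)
  step 5: S2  (read c: S0→S2)
  step 6: S0  (read c: S2→S0)
  step 7: S1  (read d: S0→S1)
  step 8: S0  (read d: S1→S0)

The earliest repeat is at step j = 2: N is in S1, which it already visited at step i = 1.
With |Q| = 4, pigeonhole forces a state repeat no later than step 4; the substring read between the first and second visits to that state can be pumped.

S1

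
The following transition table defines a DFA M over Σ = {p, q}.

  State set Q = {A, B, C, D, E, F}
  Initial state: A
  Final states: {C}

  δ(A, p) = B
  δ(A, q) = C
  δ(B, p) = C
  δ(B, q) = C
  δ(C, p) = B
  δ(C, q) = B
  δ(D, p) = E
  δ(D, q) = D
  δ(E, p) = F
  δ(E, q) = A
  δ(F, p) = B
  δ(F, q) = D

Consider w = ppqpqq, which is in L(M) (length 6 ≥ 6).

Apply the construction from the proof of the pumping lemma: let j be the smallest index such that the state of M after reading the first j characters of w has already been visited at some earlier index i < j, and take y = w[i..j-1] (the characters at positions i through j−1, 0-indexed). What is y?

pq

State sequence: A -p-> B -p-> C -q-> B -p-> C -q-> B -q-> C
First repeat at step 3: B was already visited.

So i = 1, j = 3, giving x = w[0:1] = p, y = w[1:3] = pq, z = w[3:6] = pqq.
Check: |xy| = 3 ≤ 6 and |y| = 2 ≥ 1. Reading y takes M from B back to B, so every xyⁱz is accepted.
Pumping length from the standard proof: p = 6 (the number of states). The repeated state found above gives |xy| = j ≤ 6 and |y| = j − i ≥ 1.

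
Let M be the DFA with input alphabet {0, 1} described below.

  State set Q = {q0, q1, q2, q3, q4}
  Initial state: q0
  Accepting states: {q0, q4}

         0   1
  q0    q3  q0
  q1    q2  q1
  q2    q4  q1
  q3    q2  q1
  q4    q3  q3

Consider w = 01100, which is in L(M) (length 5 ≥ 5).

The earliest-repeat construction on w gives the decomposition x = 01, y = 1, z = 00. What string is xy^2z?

011100

xy^2z = 01·1·1·00 = 011100.
Reading y = 1 takes M from q1 back to q1, so after x·y·y the machine is still in q1, and z then leads to the accepting state q4. Hence 011100 ∈ L(M).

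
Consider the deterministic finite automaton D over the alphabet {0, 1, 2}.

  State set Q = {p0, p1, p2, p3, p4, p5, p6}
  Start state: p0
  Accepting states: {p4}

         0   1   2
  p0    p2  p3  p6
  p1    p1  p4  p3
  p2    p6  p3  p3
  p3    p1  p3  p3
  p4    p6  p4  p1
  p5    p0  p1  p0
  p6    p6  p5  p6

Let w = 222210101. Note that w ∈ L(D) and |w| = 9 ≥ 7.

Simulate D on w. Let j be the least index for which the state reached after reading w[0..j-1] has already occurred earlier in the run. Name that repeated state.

p6

State sequence: p0 -2-> p6 -2-> p6 -2-> p6 -2-> p6 -1-> p5 -0-> p0 -1-> p3 -0-> p1 -1-> p4
First repeat at step 2: p6 was already visited.

The earliest repeat is at step j = 2: D is in p6, which it already visited at step i = 1.
With |Q| = 7, pigeonhole forces a state repeat no later than step 7; the substring read between the first and second visits to that state can be pumped.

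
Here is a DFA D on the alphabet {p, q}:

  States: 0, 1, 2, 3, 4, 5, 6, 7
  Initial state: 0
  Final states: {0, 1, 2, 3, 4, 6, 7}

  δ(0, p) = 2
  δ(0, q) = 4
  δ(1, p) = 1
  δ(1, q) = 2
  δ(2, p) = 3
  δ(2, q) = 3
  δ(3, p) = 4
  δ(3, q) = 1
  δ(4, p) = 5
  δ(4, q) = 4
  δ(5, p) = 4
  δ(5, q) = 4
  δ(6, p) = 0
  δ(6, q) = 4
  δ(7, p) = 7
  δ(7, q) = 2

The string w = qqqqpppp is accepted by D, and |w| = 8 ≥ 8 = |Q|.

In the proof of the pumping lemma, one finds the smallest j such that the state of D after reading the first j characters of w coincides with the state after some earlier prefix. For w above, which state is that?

4

State sequence: 0 -q-> 4 -q-> 4 -q-> 4 -q-> 4 -p-> 5 -p-> 4 -p-> 5 -p-> 4
First repeat at step 2: 4 was already visited.

The earliest repeat is at step j = 2: D is in 4, which it already visited at step i = 1.
Pumping length from the standard proof: p = 8 (the number of states). The repeated state found above gives |xy| = j ≤ 8 and |y| = j − i ≥ 1.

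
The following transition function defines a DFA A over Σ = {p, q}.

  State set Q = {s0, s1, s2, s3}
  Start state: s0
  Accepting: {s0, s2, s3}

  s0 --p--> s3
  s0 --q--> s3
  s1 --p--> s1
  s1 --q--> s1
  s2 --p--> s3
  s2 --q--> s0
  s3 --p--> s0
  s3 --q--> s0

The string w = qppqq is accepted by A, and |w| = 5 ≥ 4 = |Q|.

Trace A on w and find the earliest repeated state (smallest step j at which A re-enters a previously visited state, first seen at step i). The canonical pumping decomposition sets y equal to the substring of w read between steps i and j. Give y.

qp

Run of A on w = q p p q q:
  step 0: s0  (start)
  step 1: s3  (read q: s0→s3)
  step 2: s0  (read p: s3→s0)   ← first repeat (s0 seen earlier)
  step 3: s3  (read p: s0→s3)
  step 4: s0  (read q: s3→s0)
  step 5: s3  (read q: s0→s3)

So i = 0, j = 2, giving x = w[0:0] = ε, y = w[0:2] = qp, z = w[2:5] = pqq.
Check: |xy| = 2 ≤ 4 and |y| = 2 ≥ 1. Reading y takes A from s0 back to s0, so every xyⁱz is accepted.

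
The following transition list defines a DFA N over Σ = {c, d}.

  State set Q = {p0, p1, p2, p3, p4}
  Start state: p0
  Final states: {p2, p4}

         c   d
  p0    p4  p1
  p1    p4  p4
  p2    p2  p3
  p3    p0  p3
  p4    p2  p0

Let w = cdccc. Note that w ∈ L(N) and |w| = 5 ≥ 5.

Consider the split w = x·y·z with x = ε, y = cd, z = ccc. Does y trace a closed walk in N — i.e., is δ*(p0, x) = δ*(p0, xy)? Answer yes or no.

yes

Run of N on the first 2 characters of w = c d:
  step 0: p0  (start)
  step 1: p4  (read c: p0→p4)
  step 2: p0  (read d: p4→p0)

After x (step 0): p0. After xy (step 2): p0.
They match, so y = cd drives N around a cycle from p0 back to itself; pumping y any number of times keeps N in p0 before reading z, and xyⁱz ∈ L(N) for every i ≥ 0.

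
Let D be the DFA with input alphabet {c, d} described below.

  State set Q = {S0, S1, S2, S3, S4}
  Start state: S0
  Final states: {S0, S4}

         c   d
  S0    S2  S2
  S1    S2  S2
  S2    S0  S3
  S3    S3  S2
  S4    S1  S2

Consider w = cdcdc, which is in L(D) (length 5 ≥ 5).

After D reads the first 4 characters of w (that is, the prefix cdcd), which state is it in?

S2

Run of D on the first 4 characters of w = c d c d:
  step 0: S0  (start)
  step 1: S2  (read c: S0→S2)
  step 2: S3  (read d: S2→S3)
  step 3: S3  (read c: S3→S3)
  step 4: S2  (read d: S3→S2)

After reading 4 characters, D is in state S2.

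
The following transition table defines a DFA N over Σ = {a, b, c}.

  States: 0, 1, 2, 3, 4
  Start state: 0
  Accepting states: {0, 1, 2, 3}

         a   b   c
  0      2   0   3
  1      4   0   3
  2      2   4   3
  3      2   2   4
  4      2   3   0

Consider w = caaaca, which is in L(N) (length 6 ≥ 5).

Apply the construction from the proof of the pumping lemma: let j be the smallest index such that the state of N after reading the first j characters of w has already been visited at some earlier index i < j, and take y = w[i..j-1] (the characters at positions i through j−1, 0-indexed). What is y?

a

State sequence: 0 -c-> 3 -a-> 2 -a-> 2 -a-> 2 -c-> 3 -a-> 2
First repeat at step 3: 2 was already visited.

So i = 2, j = 3, giving x = w[0:2] = ca, y = w[2:3] = a, z = w[3:6] = aca.
Check: |xy| = 3 ≤ 5 and |y| = 1 ≥ 1. Reading y takes N from 2 back to 2, so every xyⁱz is accepted.
The DFA has 5 states, so the proof of the pumping lemma guarantees a repeated state among the first 5+1 visited; the segment between the two visits is the pumpable y.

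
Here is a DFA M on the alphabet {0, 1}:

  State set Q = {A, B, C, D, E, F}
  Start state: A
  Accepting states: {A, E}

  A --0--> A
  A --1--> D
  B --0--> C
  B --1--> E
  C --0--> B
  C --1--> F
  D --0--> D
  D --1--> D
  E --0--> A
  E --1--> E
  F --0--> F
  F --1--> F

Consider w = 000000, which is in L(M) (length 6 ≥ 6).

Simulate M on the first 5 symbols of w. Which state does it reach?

A

State sequence: A -0-> A -0-> A -0-> A -0-> A -0-> A

After reading 5 characters, M is in state A.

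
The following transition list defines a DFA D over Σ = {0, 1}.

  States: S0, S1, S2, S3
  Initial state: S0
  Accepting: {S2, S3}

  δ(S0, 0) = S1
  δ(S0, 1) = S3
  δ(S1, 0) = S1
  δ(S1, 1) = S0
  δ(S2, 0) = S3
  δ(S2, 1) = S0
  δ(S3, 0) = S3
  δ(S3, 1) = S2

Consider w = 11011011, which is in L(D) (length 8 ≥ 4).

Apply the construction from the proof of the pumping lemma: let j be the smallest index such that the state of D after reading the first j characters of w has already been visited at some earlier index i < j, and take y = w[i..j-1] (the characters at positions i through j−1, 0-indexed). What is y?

State sequence: S0 -1-> S3 -1-> S2 -0-> S3 -1-> S2 -1-> S0 -0-> S1 -1-> S0 -1-> S3
First repeat at step 3: S3 was already visited.

So i = 1, j = 3, giving x = w[0:1] = 1, y = w[1:3] = 10, z = w[3:8] = 11011.
Check: |xy| = 3 ≤ 4 and |y| = 2 ≥ 1. Reading y takes D from S3 back to S3, so every xyⁱz is accepted.

10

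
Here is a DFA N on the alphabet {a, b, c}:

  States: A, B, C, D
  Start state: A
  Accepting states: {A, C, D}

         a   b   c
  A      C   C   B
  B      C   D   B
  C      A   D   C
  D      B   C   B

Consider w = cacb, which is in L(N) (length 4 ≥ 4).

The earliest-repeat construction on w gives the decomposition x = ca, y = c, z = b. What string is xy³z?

xy^3z = ca·c·c·c·b = cacccb.
Reading y = c takes N from C back to C, so after x·y·y·y the machine is still in C, and z then leads to the accepting state D. Hence cacccb ∈ L(N).

cacccb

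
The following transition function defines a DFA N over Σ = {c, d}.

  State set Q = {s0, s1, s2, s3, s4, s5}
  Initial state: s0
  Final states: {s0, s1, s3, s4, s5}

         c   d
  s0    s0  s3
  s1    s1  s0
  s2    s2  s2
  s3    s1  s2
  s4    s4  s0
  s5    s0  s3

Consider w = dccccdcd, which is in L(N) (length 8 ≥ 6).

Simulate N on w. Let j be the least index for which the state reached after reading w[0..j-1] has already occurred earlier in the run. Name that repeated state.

s1

State sequence: s0 -d-> s3 -c-> s1 -c-> s1 -c-> s1 -c-> s1 -d-> s0 -c-> s0 -d-> s3
First repeat at step 3: s1 was already visited.

The earliest repeat is at step j = 3: N is in s1, which it already visited at step i = 2.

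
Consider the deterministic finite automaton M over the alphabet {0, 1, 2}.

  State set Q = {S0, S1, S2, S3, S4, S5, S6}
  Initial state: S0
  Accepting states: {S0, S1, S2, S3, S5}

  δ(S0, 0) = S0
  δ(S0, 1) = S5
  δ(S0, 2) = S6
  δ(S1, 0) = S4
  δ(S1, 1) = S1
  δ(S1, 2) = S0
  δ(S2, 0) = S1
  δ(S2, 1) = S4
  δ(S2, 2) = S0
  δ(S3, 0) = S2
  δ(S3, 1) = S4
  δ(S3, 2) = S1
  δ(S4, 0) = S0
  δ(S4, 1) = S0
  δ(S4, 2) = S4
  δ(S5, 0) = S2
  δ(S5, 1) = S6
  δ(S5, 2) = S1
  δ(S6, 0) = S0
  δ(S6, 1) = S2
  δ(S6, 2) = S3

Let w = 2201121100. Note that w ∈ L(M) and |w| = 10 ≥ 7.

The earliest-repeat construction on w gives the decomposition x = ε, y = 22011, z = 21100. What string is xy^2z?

xy^2z = ε·22011·22011·21100 = 220112201121100.
Reading y = 22011 takes M from S0 back to S0, so after x·y·y the machine is still in S0, and z then leads to the accepting state S0. Hence 220112201121100 ∈ L(M).

220112201121100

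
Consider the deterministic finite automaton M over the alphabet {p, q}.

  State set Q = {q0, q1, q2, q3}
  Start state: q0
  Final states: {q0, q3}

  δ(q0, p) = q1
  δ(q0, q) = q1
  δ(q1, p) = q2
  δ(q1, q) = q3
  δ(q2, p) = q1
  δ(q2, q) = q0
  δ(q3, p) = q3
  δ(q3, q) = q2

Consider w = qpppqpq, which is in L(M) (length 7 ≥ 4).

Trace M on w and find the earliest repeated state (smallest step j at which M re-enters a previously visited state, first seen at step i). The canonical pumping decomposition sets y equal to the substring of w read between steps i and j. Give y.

pp

State sequence: q0 -q-> q1 -p-> q2 -p-> q1 -p-> q2 -q-> q0 -p-> q1 -q-> q3
First repeat at step 3: q1 was already visited.

So i = 1, j = 3, giving x = w[0:1] = q, y = w[1:3] = pp, z = w[3:7] = pqpq.
Check: |xy| = 3 ≤ 4 and |y| = 2 ≥ 1. Reading y takes M from q1 back to q1, so every xyⁱz is accepted.
Pumping length from the standard proof: p = 4 (the number of states). The repeated state found above gives |xy| = j ≤ 4 and |y| = j − i ≥ 1.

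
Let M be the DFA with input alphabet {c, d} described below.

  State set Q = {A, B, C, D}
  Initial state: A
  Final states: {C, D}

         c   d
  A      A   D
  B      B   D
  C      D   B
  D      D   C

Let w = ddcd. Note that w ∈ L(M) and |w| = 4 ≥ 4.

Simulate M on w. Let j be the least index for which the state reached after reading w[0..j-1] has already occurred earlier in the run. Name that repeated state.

D

State sequence: A -d-> D -d-> C -c-> D -d-> C
First repeat at step 3: D was already visited.

The earliest repeat is at step j = 3: M is in D, which it already visited at step i = 1.
Pumping length from the standard proof: p = 4 (the number of states). The repeated state found above gives |xy| = j ≤ 4 and |y| = j − i ≥ 1.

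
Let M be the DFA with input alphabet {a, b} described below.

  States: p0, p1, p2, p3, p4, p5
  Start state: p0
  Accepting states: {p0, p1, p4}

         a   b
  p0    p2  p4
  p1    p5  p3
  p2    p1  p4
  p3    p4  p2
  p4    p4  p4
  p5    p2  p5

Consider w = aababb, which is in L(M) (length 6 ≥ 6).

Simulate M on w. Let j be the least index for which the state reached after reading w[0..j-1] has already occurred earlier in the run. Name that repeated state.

p4

Run of M on w = a a b a b b:
  step 0: p0  (start)
  step 1: p2  (read a: p0→p2)
  step 2: p1  (read a: p2→p1)
  step 3: p3  (read b: p1→p3)
  step 4: p4  (read a: p3→p4)
  step 5: p4  (read b: p4→p4)   ← first repeat (p4 seen earlier)
  step 6: p4  (read b: p4→p4)

The earliest repeat is at step j = 5: M is in p4, which it already visited at step i = 4.
The DFA has 6 states, so the proof of the pumping lemma guarantees a repeated state among the first 6+1 visited; the segment between the two visits is the pumpable y.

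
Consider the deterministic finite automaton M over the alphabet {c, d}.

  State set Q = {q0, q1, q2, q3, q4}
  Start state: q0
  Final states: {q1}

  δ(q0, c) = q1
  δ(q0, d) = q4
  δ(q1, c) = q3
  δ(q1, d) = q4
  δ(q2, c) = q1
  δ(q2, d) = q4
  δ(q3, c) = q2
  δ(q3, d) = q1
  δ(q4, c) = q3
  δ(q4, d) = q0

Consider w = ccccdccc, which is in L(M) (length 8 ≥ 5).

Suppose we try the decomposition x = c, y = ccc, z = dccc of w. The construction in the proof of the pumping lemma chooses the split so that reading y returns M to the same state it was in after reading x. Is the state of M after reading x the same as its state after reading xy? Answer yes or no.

Run of M on the first 4 characters of w = c c c c:
  step 0: q0  (start)
  step 1: q1  (read c: q0→q1)
  step 2: q3  (read c: q1→q3)
  step 3: q2  (read c: q3→q2)
  step 4: q1  (read c: q2→q1)

After x (step 1): q1. After xy (step 4): q1.
They match, so y = ccc drives M around a cycle from q1 back to itself; pumping y any number of times keeps M in q1 before reading z, and xyⁱz ∈ L(M) for every i ≥ 0.

yes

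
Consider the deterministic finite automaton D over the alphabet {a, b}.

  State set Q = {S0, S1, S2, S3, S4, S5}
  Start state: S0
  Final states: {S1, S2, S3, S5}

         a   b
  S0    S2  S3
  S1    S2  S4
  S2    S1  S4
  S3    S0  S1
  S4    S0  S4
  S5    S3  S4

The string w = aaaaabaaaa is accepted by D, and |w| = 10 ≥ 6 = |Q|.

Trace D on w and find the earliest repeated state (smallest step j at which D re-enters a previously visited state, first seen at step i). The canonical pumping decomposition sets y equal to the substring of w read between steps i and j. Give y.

aa

Run of D on w = a a a a a b a a a a:
  step 0: S0  (start)
  step 1: S2  (read a: S0→S2)
  step 2: S1  (read a: S2→S1)
  step 3: S2  (read a: S1→S2)   ← first repeat (S2 seen earlier)
  step 4: S1  (read a: S2→S1)
  step 5: S2  (read a: S1→S2)
  step 6: S4  (read b: S2→S4)
  step 7: S0  (read a: S4→S0)
  step 8: S2  (read a: S0→S2)
  step 9: S1  (read a: S2→S1)
  step 10: S2  (read a: S1→S2)

So i = 1, j = 3, giving x = w[0:1] = a, y = w[1:3] = aa, z = w[3:10] = aabaaaa.
Check: |xy| = 3 ≤ 6 and |y| = 2 ≥ 1. Reading y takes D from S2 back to S2, so every xyⁱz is accepted.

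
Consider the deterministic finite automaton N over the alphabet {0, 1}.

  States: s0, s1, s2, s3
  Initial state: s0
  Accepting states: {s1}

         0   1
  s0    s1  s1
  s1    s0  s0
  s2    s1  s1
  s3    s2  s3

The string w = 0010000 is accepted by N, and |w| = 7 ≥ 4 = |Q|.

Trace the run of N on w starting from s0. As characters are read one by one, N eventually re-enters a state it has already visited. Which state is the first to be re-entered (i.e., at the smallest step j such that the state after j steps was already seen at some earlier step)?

s0

Run of N on w = 0 0 1 0 0 0 0:
  step 0: s0  (start)
  step 1: s1  (read 0: s0→s1)
  step 2: s0  (read 0: s1→s0)   ← first repeat (s0 seen earlier)
  step 3: s1  (read 1: s0→s1)
  step 4: s0  (read 0: s1→s0)
  step 5: s1  (read 0: s0→s1)
  step 6: s0  (read 0: s1→s0)
  step 7: s1  (read 0: s0→s1)

The earliest repeat is at step j = 2: N is in s0, which it already visited at step i = 0.
Pumping length from the standard proof: p = 4 (the number of states). The repeated state found above gives |xy| = j ≤ 4 and |y| = j − i ≥ 1.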